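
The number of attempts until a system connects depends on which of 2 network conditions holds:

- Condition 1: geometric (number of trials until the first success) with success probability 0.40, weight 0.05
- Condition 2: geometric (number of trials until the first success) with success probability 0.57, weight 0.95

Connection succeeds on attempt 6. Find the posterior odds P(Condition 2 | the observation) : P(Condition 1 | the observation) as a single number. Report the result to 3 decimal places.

5.119

The posterior odds equal the prior odds times the likelihood ratio: (w_i/w_j)·(f_i(x)/f_j(x)).
Evaluate each component's likelihood at the observed value:
  L_1 = 0.40·(1−0.40)^5 = 0.40·0.07776 = 0.031104
  L_2 = 0.57·(1−0.57)^5 = 0.57·0.0147008 = 0.00837948
0.00796051 / 0.0015552 ≈ 5.119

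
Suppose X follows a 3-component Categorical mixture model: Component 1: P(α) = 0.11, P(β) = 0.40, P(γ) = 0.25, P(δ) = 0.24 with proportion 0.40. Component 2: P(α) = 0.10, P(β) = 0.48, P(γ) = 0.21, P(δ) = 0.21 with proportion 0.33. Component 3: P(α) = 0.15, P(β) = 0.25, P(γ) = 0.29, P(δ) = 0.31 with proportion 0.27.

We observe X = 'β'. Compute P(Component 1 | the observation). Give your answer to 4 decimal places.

The responsibility of component k is π_k f_k(x) divided by Σ_j π_j f_j(x).
Component likelihoods at x = 'β':
  f_1 = P(β | comp) = 0.40
  f_2 = P(β | comp) = 0.48
  f_3 = P(β | comp) = 0.25
Prior × likelihood for each component:
  π_1·f_1 = 0.40 × 0.4 = 0.16
  π_2·f_2 = 0.33 × 0.48 = 0.1584
  π_3·f_3 = 0.27 × 0.25 = 0.0675
Sum: 0.16 + 0.1584 + 0.0675 = 0.3859
So the posterior for Component 1 is 0.16 / 0.3859 ≈ 0.4146.

0.4146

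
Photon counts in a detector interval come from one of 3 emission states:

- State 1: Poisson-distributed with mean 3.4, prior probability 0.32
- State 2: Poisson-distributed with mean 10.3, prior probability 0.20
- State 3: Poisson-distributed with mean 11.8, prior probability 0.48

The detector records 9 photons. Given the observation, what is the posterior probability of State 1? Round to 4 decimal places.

P(component k | x) = π_k·f_k(x) / marginal(x), where marginal(x) = Σ_j π_j·f_j(x).
Poisson probabilities:
  L_1 = 0.00558401
  L_2 = 0.120931
  L_3 = 0.0917276
Multiply by the mixture weights:
  π_1·L_1 = 0.32 × 0.00558401 = 0.00178688
  π_2·L_2 = 0.20 × 0.120931 = 0.0241863
  π_3·L_3 = 0.48 × 0.0917276 = 0.0440293
Denominator: 0.00178688 + 0.0241863 + 0.0440293 = 0.0700024
So the posterior for State 1 is 0.00178688 / 0.0700024 ≈ 0.0255.

0.0255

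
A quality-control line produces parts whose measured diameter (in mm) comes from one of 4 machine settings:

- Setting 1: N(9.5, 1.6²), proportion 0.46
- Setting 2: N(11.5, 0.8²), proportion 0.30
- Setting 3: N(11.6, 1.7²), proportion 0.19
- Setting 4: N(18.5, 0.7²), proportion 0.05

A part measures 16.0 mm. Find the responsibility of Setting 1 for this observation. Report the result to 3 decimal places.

P(component k | x) = w_k·f_k(x) / marginal(x), where marginal(x) = Σ_j w_j·f_j(x).
Normal densities:
  L_1 = 6.50148e-05
  L_2 = 6.71654e-08
  L_3 = 0.00823759
  L_4 = 0.000968449
Multiply by the mixture weights:
  w_1·L_1 = 0.46 × 6.50148e-05 = 2.99068e-05
  w_2·L_2 = 0.30 × 6.71654e-08 = 2.01496e-08
  w_3·L_3 = 0.19 × 0.00823759 = 0.00156514
  w_4·L_4 = 0.05 × 0.000968449 = 4.84225e-05
Marginal: 2.99068e-05 + 2.01496e-08 + 0.00156514 + 4.84225e-05 = 0.00164349
Responsibility of Setting 1: 2.99068e-05 / 0.00164349 ≈ 0.018

0.018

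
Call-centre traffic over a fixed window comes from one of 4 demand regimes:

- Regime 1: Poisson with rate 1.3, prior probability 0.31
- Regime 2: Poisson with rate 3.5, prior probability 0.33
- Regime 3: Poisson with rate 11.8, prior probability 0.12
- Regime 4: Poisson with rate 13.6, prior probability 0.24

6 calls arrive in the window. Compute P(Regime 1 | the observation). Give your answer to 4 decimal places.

Apply Bayes' rule: the posterior for each component is proportional to its prior times its likelihood at x.
Component likelihoods at x = 6 calls:
  f_1 = e^(−1.3)·1.3^6/6! = 0.00182703
  f_2 = e^(−3.5)·3.5^6/6! = 0.0770983
  f_3 = e^(−11.8)·11.8^6/6! = 0.0281374
  f_4 = e^(−13.6)·13.6^6/6! = 0.0109017
Multiply by the mixture weights:
  π_1·f_1 = 0.31 × 0.00182703 = 0.000566378
  π_2·f_2 = 0.33 × 0.0770983 = 0.0254425
  π_3·f_3 = 0.12 × 0.0281374 = 0.00337649
  π_4·f_4 = 0.24 × 0.0109017 = 0.00261642
Marginal: 0.000566378 + 0.0254425 + 0.00337649 + 0.00261642 = 0.0320017
P(Regime 1 | 6 calls) ≈ 0.0177

0.0177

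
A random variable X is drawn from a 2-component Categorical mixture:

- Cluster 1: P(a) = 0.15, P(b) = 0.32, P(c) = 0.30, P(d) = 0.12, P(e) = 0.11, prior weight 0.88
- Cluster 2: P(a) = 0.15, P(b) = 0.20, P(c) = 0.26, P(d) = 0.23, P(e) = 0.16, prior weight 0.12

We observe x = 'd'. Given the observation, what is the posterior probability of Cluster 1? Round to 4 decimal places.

The responsibility of component k is P(Z=k) f_k(x) divided by Σ_j P(Z=j) f_j(x).
Categorical probabilities:
  L_1 = 0.12
  L_2 = 0.23
Unnormalised posteriors:
  P(Z=1)·L_1 = 0.88 × 0.12 = 0.1056
  P(Z=2)·L_2 = 0.12 × 0.23 = 0.0276
Sum: 0.1056 + 0.0276 = 0.1332
So the posterior for Cluster 1 is 0.1056 / 0.1332 ≈ 0.7928.

0.7928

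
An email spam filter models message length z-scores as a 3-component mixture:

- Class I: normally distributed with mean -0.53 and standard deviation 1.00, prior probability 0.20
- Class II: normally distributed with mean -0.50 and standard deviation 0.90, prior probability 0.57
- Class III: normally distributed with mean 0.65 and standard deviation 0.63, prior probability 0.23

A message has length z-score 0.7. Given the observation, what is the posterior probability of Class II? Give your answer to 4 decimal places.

The responsibility of component k is π_k f_k(x) divided by Σ_j π_j f_j(x).
Evaluate each component's likelihood at the observed value:
  f_I = (1/(1.00·√(2π)))·exp(−(0.7−-0.53)²/(2·1.00²)) = 0.398942·exp(-0.75645) = 0.187235
  f_II = (1/(0.90·√(2π)))·exp(−(0.7−-0.50)²/(2·0.90²)) = 0.443269·exp(-0.88889) = 0.182233
  f_III = (1/(0.63·√(2π)))·exp(−(0.7−0.65)²/(2·0.63²)) = 0.633242·exp(-0.00315) = 0.631251
Multiply by the mixture weights:
  π_I·f_I = 0.20 × 0.187235 = 0.0374471
  π_II·f_II = 0.57 × 0.182233 = 0.103873
  π_III·f_III = 0.23 × 0.631251 = 0.145188
Denominator: 0.0374471 + 0.103873 + 0.145188 = 0.286508
So the posterior for Class II is 0.103873 / 0.286508 ≈ 0.3625.

0.3625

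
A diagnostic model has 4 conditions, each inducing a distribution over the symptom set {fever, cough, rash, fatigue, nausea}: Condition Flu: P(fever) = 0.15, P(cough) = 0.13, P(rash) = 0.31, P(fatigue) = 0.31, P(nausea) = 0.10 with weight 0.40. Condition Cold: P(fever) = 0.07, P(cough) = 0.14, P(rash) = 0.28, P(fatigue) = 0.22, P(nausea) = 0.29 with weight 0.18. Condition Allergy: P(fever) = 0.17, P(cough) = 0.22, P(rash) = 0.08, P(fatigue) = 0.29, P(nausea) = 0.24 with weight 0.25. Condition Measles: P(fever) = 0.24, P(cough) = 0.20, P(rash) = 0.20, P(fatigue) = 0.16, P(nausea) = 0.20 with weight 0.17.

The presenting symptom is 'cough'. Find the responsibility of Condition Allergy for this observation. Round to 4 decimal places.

0.3309

By Bayes' theorem, P(k | x) = w_k f_k(x) / Σ_j w_j f_j(x).
Component likelihoods at x = 'cough':
  L_Flu = 0.13
  L_Cold = 0.14
  L_Allergy = 0.22
  L_Measles = 0.2
Multiply by the mixture weights:
  w_Flu·L_Flu = 0.40 × 0.13 = 0.052
  w_Cold·L_Cold = 0.18 × 0.14 = 0.0252
  w_Allergy·L_Allergy = 0.25 × 0.22 = 0.055
  w_Measles·L_Measles = 0.17 × 0.2 = 0.034
Normaliser: 0.052 + 0.0252 + 0.055 + 0.034 = 0.1662
Responsibility of Condition Allergy: 0.055 / 0.1662 ≈ 0.3309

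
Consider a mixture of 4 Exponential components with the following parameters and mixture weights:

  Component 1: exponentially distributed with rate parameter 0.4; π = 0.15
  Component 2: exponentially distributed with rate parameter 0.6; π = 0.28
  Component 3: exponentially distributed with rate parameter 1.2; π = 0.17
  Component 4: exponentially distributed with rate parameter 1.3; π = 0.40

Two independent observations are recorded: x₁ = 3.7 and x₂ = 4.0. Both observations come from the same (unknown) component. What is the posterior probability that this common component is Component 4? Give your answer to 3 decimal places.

0.014

Apply Bayes' rule: the posterior for each component is proportional to its prior times its likelihood at x.
Since both observations come from the same component, the likelihood for component k is f_k(x₁)·f_k(x₂).
  L_1 = [0.4·e^(−0.4·3.7) = 0.4·e^(−1.4800) = 0.0910551] × [0.0807586] = 0.00735348
  L_2 = [0.6·e^(−0.6·3.7) = 0.6·e^(−2.2200) = 0.0651655] × [0.0544308] = 0.00354701
  L_3 = [1.2·e^(−1.2·3.7) = 1.2·e^(−4.4400) = 0.0141551] × [0.0098757] = 0.000139792
  L_4 = [1.3·e^(−1.3·3.7) = 1.3·e^(−4.8100) = 0.0105922] × [0.00717153] = 7.59624e-05
Unnormalised posteriors:
  π_1·L_1 = 0.15 × 0.00735348 = 0.00110302
  π_2·L_2 = 0.28 × 0.00354701 = 0.000993162
  π_3·L_3 = 0.17 × 0.000139792 = 2.37646e-05
  π_4·L_4 = 0.40 × 7.59624e-05 = 3.0385e-05
Evidence: 0.00110302 + 0.000993162 + 2.37646e-05 + 3.0385e-05 = 0.00215033
P(Component 4 | data) ≈ 0.014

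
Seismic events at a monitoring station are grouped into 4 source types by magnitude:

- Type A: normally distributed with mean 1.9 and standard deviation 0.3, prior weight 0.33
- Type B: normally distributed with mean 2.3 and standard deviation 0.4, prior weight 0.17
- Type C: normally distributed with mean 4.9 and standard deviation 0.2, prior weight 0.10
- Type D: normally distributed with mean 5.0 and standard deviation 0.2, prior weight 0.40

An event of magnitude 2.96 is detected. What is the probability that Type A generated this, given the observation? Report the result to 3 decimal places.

0.019

Apply Bayes' rule: the posterior for each component is proportional to its prior times its likelihood at x.
Evaluate each component's likelihood at the observed value:
  L_A = (1/(0.3·√(2π)))·exp(−(2.96−1.9)²/(2·0.3²)) = 1.329808·exp(-6.24222) = 0.00258718
  L_B = (1/(0.4·√(2π)))·exp(−(2.96−2.3)²/(2·0.4²)) = 0.997356·exp(-1.36125) = 0.255662
  L_C = (1/(0.2·√(2π)))·exp(−(2.96−4.9)²/(2·0.2²)) = 1.994711·exp(-47.04500) = 7.38748e-21
  L_D = (1/(0.2·√(2π)))·exp(−(2.96−5.0)²/(2·0.2²)) = 1.994711·exp(-52.02000) = 5.10365e-23
Multiply by the mixture weights:
  P(Z=A)·L_A = 0.33 × 0.00258718 = 0.000853768
  P(Z=B)·L_B = 0.17 × 0.255662 = 0.0434626
  P(Z=C)·L_C = 0.10 × 7.38748e-21 = 7.38748e-22
  P(Z=D)·L_D = 0.40 × 5.10365e-23 = 2.04146e-23
Denominator: 0.000853768 + 0.0434626 + 7.38748e-22 + 2.04146e-23 = 0.0443164
Responsibility of Type A: 0.000853768 / 0.0443164 ≈ 0.019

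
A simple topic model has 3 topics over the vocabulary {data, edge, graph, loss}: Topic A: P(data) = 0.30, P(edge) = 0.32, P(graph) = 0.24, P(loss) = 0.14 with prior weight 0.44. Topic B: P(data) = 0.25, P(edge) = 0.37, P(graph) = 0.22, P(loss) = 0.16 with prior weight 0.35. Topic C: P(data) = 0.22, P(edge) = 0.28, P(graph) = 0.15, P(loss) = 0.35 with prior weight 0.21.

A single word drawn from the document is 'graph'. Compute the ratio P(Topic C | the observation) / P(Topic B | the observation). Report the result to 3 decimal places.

0.409

Only the two components matter; the odds are (π_i f_i(x)) / (π_j f_j(x)).
Categorical probabilities:
  L_A = 0.24
  L_B = 0.22
  L_C = 0.15
0.0315 / 0.077 ≈ 0.409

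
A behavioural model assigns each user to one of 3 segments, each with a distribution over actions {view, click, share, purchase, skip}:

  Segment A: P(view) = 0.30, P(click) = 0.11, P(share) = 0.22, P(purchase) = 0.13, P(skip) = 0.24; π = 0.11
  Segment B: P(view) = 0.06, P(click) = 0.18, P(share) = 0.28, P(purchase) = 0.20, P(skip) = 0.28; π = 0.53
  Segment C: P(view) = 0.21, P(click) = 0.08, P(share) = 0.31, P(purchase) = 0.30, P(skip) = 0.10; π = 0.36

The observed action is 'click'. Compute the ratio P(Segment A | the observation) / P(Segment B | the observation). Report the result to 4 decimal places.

0.1268

The posterior odds equal the prior odds times the likelihood ratio: (P(Z=i)/P(Z=j))·(f_i(x)/f_j(x)).
Evaluate each component's likelihood at the observed value:
  L_A = P(click | comp) = 0.11
  L_B = P(click | comp) = 0.18
  L_C = P(click | comp) = 0.08
Posterior odds = (P(Z=A)·L_A) / (P(Z=B)·L_B) = (0.11·0.11) / (0.53·0.18) = 0.0121 / 0.0954 ≈ 0.1268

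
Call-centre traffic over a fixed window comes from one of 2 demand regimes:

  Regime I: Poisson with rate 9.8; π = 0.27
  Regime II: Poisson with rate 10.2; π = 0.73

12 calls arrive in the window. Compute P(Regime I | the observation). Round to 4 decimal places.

Apply Bayes' rule: the posterior for each component is proportional to its prior times its likelihood at x.
Evaluate each component's likelihood at the observed value:
  f_I = 0.0908427
  f_II = 0.098415
Unnormalised posteriors:
  P(Z=I)·f_I = 0.27 × 0.0908427 = 0.0245275
  P(Z=II)·f_II = 0.73 × 0.098415 = 0.071843
Denominator: 0.0245275 + 0.071843 = 0.0963705
Responsibility of Regime I: 0.0245275 / 0.0963705 ≈ 0.2545

0.2545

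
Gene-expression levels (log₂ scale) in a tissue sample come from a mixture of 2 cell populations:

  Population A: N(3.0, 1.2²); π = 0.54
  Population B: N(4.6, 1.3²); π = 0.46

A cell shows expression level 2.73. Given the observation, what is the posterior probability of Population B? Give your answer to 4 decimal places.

0.2228

Apply Bayes' rule: the posterior for each component is proportional to its prior times its likelihood at x.
Component likelihoods at x = 2.73:
  L_A = 0.324142
  L_B = 0.109057
Multiply by the mixture weights:
  π_A·L_A = 0.54 × 0.324142 = 0.175037
  π_B·L_B = 0.46 × 0.109057 = 0.050166
Denominator: 0.175037 + 0.050166 = 0.225203
P(Population B | x) ≈ 0.2228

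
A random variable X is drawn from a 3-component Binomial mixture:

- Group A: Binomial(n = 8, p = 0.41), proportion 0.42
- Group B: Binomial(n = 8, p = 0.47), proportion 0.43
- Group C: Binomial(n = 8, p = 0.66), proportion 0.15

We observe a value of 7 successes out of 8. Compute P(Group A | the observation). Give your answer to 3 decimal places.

0.109

By Bayes' theorem, P(k | x) = P(Z=k) f_k(x) / Σ_j P(Z=j) f_j(x).
Component likelihoods at x = 7 successes out of 8:
  p_A = 0.0091924
  p_B = 0.0214808
  p_C = 0.14838
Unnormalised posteriors:
  P(Z=A)·p_A = 0.42 × 0.0091924 = 0.00386081
  P(Z=B)·p_B = 0.43 × 0.0214808 = 0.00923675
  P(Z=C)·p_C = 0.15 × 0.14838 = 0.0222571
Normaliser: 0.00386081 + 0.00923675 + 0.0222571 = 0.0353546
P(Group A | 7 successes out of 8) = 0.00386081 / 0.0353546 ≈ 0.109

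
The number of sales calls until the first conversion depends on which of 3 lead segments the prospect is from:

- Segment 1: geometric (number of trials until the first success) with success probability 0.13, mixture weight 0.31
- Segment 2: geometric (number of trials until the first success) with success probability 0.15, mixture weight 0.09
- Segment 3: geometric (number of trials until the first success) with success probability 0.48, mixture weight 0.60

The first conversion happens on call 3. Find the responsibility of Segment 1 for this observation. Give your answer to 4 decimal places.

Apply Bayes' rule: the posterior for each component is proportional to its prior times its likelihood at x.
Geometric probabilities:
  p_1 = 0.098397
  p_2 = 0.108375
  p_3 = 0.129792
Multiply by the mixture weights:
  P(Z=1)·p_1 = 0.31 × 0.098397 = 0.0305031
  P(Z=2)·p_2 = 0.09 × 0.108375 = 0.00975375
  P(Z=3)·p_3 = 0.60 × 0.129792 = 0.0778752
Denominator: 0.0305031 + 0.00975375 + 0.0778752 = 0.118132
P(Segment 1 | the observation) = 0.0305031 / 0.118132 ≈ 0.2582

0.2582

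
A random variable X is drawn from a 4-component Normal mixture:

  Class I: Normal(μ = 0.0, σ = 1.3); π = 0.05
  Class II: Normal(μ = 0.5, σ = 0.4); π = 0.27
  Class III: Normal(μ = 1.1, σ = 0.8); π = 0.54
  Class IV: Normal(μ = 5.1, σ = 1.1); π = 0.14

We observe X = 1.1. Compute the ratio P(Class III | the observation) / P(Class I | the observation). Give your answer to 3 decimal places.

25.104

Posterior odds = (P(Z=i) f_i(x)) / (P(Z=j) f_j(x)); the normalising sum cancels.
Component likelihoods at x = 1.1:
  L_I = 0.214533
  L_II = 0.323794
  L_III = 0.498678
  L_IV = 0.000487696
Posterior odds = (P(Z=III)·L_III) / (P(Z=I)·L_I) = (0.54·0.498678) / (0.05·0.214533) = 0.269286 / 0.0107267 ≈ 25.104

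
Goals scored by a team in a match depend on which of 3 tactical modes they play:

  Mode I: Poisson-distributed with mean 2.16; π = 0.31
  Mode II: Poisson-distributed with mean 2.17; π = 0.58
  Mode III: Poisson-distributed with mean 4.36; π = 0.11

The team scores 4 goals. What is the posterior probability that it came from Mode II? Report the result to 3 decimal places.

0.533

The responsibility of component k is w_k f_k(x) divided by Σ_j w_j f_j(x).
Evaluate each component's likelihood at the observed value:
  p_I = e^(−2.16)·2.16^4/4! = 0.104599
  p_II = e^(−2.17)·2.17^4/4! = 0.105489
  p_III = e^(−4.36)·4.36^4/4! = 0.192403
Unnormalised posteriors:
  w_I·p_I = 0.31 × 0.104599 = 0.0324257
  w_II·p_II = 0.58 × 0.105489 = 0.0611838
  w_III·p_III = 0.11 × 0.192403 = 0.0211643
Denominator: 0.0324257 + 0.0611838 + 0.0211643 = 0.114774
So the posterior for Mode II is 0.0611838 / 0.114774 ≈ 0.533.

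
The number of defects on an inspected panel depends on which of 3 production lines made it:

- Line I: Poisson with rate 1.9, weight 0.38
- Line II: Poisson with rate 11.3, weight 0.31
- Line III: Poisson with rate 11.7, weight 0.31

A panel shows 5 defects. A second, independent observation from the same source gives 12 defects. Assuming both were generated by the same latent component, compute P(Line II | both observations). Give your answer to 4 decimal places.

The responsibility of component k is w_k f_k(x) divided by Σ_j w_j f_j(x).
Since both observations come from the same component, the likelihood for component k is f_k(x₁)·f_k(x₂).
  p_I = [e^(−1.9)·1.9^5/5! = 0.0308622] × [6.91109e-07] = 2.13292e-08
  p_II = [e^(−11.3)·11.3^5/5! = 0.0189969] × [0.111964] = 0.00212696
  p_III = [e^(−11.7)·11.7^5/5! = 0.0151531] × [0.113933] = 0.00172644
Weight by the priors:
  w_I·p_I = 0.38 × 2.13292e-08 = 8.10508e-09
  w_II·p_II = 0.31 × 0.00212696 = 0.000659359
  w_III·p_III = 0.31 × 0.00172644 = 0.000535195
Evidence: 8.10508e-09 + 0.000659359 + 0.000535195 = 0.00119456
Responsibility of Line II: 0.000659359 / 0.00119456 ≈ 0.5520

0.5520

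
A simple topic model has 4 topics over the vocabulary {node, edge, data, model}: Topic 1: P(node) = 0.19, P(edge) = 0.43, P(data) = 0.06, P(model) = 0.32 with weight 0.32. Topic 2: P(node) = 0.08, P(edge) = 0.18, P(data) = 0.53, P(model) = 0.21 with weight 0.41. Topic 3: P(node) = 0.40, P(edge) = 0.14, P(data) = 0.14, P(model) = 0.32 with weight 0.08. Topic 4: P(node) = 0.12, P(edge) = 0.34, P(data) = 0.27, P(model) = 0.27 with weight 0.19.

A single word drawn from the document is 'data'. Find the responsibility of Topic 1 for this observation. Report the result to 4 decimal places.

Posterior ∝ prior × likelihood, so P(k | x) ∝ P(Z=k) f_k(x); normalise over all components.
Component likelihoods at x = 'data':
  p_1 = P(data | comp) = 0.06
  p_2 = P(data | comp) = 0.53
  p_3 = P(data | comp) = 0.14
  p_4 = P(data | comp) = 0.27
Multiply by the mixture weights:
  P(Z=1)·p_1 = 0.32 × 0.06 = 0.0192
  P(Z=2)·p_2 = 0.41 × 0.53 = 0.2173
  P(Z=3)·p_3 = 0.08 × 0.14 = 0.0112
  P(Z=4)·p_4 = 0.19 × 0.27 = 0.0513
Evidence: 0.0192 + 0.2173 + 0.0112 + 0.0513 = 0.299
P(Topic 1 | x) = 0.0192 / 0.299 ≈ 0.0642

0.0642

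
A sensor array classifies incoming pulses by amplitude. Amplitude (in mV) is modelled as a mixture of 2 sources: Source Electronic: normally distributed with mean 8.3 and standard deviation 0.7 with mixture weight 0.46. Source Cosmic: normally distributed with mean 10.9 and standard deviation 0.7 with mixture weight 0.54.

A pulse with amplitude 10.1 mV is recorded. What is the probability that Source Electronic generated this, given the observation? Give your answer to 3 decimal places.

The responsibility of component k is P(Z=k) f_k(x) divided by Σ_j P(Z=j) f_j(x).
Evaluate each component's likelihood at the observed value:
  L_Electronic = 0.0208921
  L_Cosmic = 0.296614
Unnormalised posteriors:
  P(Z=Electronic)·L_Electronic = 0.46 × 0.0208921 = 0.00961035
  P(Z=Cosmic)·L_Cosmic = 0.54 × 0.296614 = 0.160171
Evidence: 0.00961035 + 0.160171 = 0.169782
P(Source Electronic | data) = 0.00961035 / 0.169782 ≈ 0.057

0.057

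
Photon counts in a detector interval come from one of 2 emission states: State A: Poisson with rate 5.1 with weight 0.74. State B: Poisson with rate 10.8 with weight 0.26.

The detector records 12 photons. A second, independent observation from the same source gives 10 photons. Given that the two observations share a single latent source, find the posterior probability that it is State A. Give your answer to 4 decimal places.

0.0169

The responsibility of component k is π_k f_k(x) divided by Σ_j π_j f_j(x).
Since both observations come from the same component, the likelihood for component k is f_k(x₁)·f_k(x₂).
  f_A = [e^(−5.1)·5.1^12/12! = 0.00394097] × [0.0200003] = 7.88207e-05
  f_B = [e^(−10.8)·10.8^12/12! = 0.107243] × [0.121365] = 0.0130155
Multiply by the mixture weights:
  π_A·f_A = 0.74 × 7.88207e-05 = 5.83273e-05
  π_B·f_B = 0.26 × 0.0130155 = 0.00338404
Evidence: 5.83273e-05 + 0.00338404 = 0.00344236
P(State A | x) ≈ 0.0169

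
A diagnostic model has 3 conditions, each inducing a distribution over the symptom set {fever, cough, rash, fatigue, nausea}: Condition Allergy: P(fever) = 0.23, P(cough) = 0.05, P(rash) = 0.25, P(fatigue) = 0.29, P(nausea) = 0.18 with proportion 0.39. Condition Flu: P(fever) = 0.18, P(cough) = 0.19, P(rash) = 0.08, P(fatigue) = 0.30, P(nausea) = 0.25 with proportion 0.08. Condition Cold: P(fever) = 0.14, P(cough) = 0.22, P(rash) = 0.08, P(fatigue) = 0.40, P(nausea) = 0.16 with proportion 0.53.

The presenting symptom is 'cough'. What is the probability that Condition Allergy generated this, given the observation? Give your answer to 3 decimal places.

P(component k | x) = π_k·f_k(x) / marginal(x), where marginal(x) = Σ_j π_j·f_j(x).
Categorical probabilities:
  f_Allergy = P(cough | comp) = 0.05
  f_Flu = P(cough | comp) = 0.19
  f_Cold = P(cough | comp) = 0.22
Multiply by the mixture weights:
  π_Allergy·f_Allergy = 0.39 × 0.05 = 0.0195
  π_Flu·f_Flu = 0.08 × 0.19 = 0.0152
  π_Cold·f_Cold = 0.53 × 0.22 = 0.1166
Normaliser: 0.0195 + 0.0152 + 0.1166 = 0.1513
Responsibility of Condition Allergy: 0.0195 / 0.1513 ≈ 0.129

0.129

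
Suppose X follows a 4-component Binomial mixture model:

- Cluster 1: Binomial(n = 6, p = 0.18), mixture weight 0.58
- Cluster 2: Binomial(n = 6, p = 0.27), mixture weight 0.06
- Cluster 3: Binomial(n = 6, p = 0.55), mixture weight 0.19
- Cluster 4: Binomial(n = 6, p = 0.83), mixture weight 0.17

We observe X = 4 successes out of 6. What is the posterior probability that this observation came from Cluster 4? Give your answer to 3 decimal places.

0.363

P(component k | x) = P(Z=k)·f_k(x) / marginal(x), where marginal(x) = Σ_j P(Z=j)·f_j(x).
Binomial probabilities:
  p_1 = 0.0105879
  p_2 = 0.0424807
  p_3 = 0.27795
  p_4 = 0.205732
Multiply by the mixture weights:
  P(Z=1)·p_1 = 0.58 × 0.0105879 = 0.00614097
  P(Z=2)·p_2 = 0.06 × 0.0424807 = 0.00254884
  P(Z=3)·p_3 = 0.19 × 0.27795 = 0.0528105
  P(Z=4)·p_4 = 0.17 × 0.205732 = 0.0349744
Evidence: 0.00614097 + 0.00254884 + 0.0528105 + 0.0349744 = 0.0964748
So the posterior for Cluster 4 is 0.0349744 / 0.0964748 ≈ 0.363.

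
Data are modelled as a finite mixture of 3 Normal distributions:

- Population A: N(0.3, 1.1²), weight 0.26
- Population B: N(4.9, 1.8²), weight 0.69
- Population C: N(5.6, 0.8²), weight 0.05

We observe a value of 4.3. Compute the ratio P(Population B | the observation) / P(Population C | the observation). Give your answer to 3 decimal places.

21.726

The posterior odds equal the prior odds times the likelihood ratio: (π_i/π_j)·(f_i(x)/f_j(x)).
Normal densities:
  p_A = (1/(1.1·√(2π)))·exp(−(4.3−0.3)²/(2·1.1²)) = 0.362675·exp(-6.61157) = 0.000487696
  p_B = (1/(1.8·√(2π)))·exp(−(4.3−4.9)²/(2·1.8²)) = 0.221635·exp(-0.05556) = 0.209657
  p_C = (1/(0.8·√(2π)))·exp(−(4.3−5.6)²/(2·0.8²)) = 0.498678·exp(-1.32031) = 0.133173
Posterior odds = (π_B·p_B) / (π_C·p_C) = (0.69·0.209657) / (0.05·0.133173) = 0.144664 / 0.00665864 ≈ 21.726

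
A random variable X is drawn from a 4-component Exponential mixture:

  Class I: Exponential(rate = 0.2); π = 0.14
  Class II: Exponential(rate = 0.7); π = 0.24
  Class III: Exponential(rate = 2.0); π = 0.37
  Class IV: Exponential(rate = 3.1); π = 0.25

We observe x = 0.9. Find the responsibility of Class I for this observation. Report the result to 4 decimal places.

0.0827

Apply Bayes' rule: the posterior for each component is proportional to its prior times its likelihood at x.
Exponential densities:
  L_I = 0.167054
  L_II = 0.372814
  L_III = 0.330598
  L_IV = 0.190406
Multiply by the mixture weights:
  π_I·L_I = 0.14 × 0.167054 = 0.0233876
  π_II·L_II = 0.24 × 0.372814 = 0.0894754
  π_III·L_III = 0.37 × 0.330598 = 0.122321
  π_IV·L_IV = 0.25 × 0.190406 = 0.0476014
Sum: 0.0233876 + 0.0894754 + 0.122321 + 0.0476014 = 0.282786
Responsibility of Class I: 0.0233876 / 0.282786 ≈ 0.0827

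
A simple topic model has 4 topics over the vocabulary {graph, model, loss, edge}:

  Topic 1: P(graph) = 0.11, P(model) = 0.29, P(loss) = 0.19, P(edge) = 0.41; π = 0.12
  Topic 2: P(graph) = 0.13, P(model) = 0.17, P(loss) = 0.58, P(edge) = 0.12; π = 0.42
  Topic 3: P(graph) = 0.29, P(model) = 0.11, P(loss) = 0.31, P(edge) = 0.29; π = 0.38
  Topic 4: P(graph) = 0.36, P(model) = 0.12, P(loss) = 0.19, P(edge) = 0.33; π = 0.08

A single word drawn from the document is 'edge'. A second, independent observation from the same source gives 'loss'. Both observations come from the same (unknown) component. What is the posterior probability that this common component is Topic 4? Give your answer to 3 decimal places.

The responsibility of component k is w_k f_k(x) divided by Σ_j w_j f_j(x).
Since both observations come from the same component, the likelihood for component k is f_k(x₁)·f_k(x₂).
  f_1 = [0.41] × [0.19] = 0.0779
  f_2 = [0.12] × [0.58] = 0.0696
  f_3 = [0.29] × [0.31] = 0.0899
  f_4 = [0.33] × [0.19] = 0.0627
Weight by the priors:
  w_1·f_1 = 0.12 × 0.0779 = 0.009348
  w_2·f_2 = 0.42 × 0.0696 = 0.029232
  w_3·f_3 = 0.38 × 0.0899 = 0.034162
  w_4·f_4 = 0.08 × 0.0627 = 0.005016
Marginal: 0.009348 + 0.029232 + 0.034162 + 0.005016 = 0.077758
P(Topic 4 | data) = 0.005016 / 0.077758 ≈ 0.065

0.065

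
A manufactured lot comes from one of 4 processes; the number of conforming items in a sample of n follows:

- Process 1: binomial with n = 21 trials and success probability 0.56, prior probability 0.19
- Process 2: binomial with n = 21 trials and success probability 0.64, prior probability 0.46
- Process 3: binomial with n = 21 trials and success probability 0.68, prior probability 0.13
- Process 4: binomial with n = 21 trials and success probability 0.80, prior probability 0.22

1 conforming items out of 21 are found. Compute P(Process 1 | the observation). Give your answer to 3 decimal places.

P(component k | x) = w_k·f_k(x) / marginal(x), where marginal(x) = Σ_j w_j·f_j(x).
Binomial probabilities:
  L_1 = 8.69883e-07
  L_2 = 1.79659e-08
  L_3 = 1.81021e-09
  L_4 = 1.76161e-13
Multiply by the mixture weights:
  w_1·L_1 = 0.19 × 8.69883e-07 = 1.65278e-07
  w_2·L_2 = 0.46 × 1.79659e-08 = 8.26432e-09
  w_3·L_3 = 0.13 × 1.81021e-09 = 2.35327e-10
  w_4·L_4 = 0.22 × 1.76161e-13 = 3.87554e-14
Marginal: 1.65278e-07 + 8.26432e-09 + 2.35327e-10 + 3.87554e-14 = 1.73777e-07
So the posterior for Process 1 is 1.65278e-07 / 1.73777e-07 ≈ 0.951.

0.951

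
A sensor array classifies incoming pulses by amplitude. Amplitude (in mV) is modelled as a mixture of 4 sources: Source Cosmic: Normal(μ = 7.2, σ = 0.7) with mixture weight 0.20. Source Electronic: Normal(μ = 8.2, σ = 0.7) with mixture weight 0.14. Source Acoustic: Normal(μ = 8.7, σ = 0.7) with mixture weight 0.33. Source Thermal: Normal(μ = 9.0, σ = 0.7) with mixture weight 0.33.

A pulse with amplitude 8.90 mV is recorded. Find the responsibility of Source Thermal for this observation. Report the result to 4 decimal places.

0.4421

P(component k | x) = P(Z=k)·f_k(x) / marginal(x), where marginal(x) = Σ_j P(Z=j)·f_j(x).
Evaluate each component's likelihood at the observed value:
  f_Cosmic = (1/(0.7·√(2π)))·exp(−(8.90−7.2)²/(2·0.7²)) = 0.569918·exp(-2.94898) = 0.0298598
  f_Electronic = (1/(0.7·√(2π)))·exp(−(8.90−8.2)²/(2·0.7²)) = 0.569918·exp(-0.50000) = 0.345672
  f_Acoustic = (1/(0.7·√(2π)))·exp(−(8.90−8.7)²/(2·0.7²)) = 0.569918·exp(-0.04082) = 0.547124
  f_Thermal = (1/(0.7·√(2π)))·exp(−(8.90−9.0)²/(2·0.7²)) = 0.569918·exp(-0.01020) = 0.564132
Prior × likelihood for each component:
  P(Z=Cosmic)·f_Cosmic = 0.20 × 0.0298598 = 0.00597195
  P(Z=Electronic)·f_Electronic = 0.14 × 0.345672 = 0.0483941
  P(Z=Acoustic)·f_Acoustic = 0.33 × 0.547124 = 0.180551
  P(Z=Thermal)·f_Thermal = 0.33 × 0.564132 = 0.186163
Evidence: 0.00597195 + 0.0483941 + 0.180551 + 0.186163 = 0.42108
P(Source Thermal | 8.90 mV) = 0.186163 / 0.42108 ≈ 0.4421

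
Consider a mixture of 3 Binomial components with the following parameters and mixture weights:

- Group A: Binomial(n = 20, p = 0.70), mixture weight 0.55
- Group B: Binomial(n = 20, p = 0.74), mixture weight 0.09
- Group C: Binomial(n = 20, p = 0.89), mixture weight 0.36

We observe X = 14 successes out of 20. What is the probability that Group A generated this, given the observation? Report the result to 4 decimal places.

0.8355

The responsibility of component k is π_k f_k(x) divided by Σ_j π_j f_j(x).
Evaluate each component's likelihood at the observed value:
  L_A = 0.191639
  L_B = 0.176794
  L_C = 0.0134338
Weight by the priors:
  π_A·L_A = 0.55 × 0.191639 = 0.105401
  π_B·L_B = 0.09 × 0.176794 = 0.0159115
  π_C·L_C = 0.36 × 0.0134338 = 0.00483618
Normaliser: 0.105401 + 0.0159115 + 0.00483618 = 0.126149
Responsibility of Group A: 0.105401 / 0.126149 ≈ 0.8355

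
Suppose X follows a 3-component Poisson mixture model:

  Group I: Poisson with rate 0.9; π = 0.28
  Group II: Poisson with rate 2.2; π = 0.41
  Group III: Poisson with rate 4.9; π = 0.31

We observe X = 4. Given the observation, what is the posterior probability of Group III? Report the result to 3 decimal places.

Apply Bayes' rule: the posterior for each component is proportional to its prior times its likelihood at x.
Evaluate each component's likelihood at the observed value:
  p_I = e^(−0.9)·0.9^4/4! = 0.0111146
  p_II = e^(−2.2)·2.2^4/4! = 0.108151
  p_III = e^(−4.9)·4.9^4/4! = 0.178867
Unnormalised posteriors:
  w_I·p_I = 0.28 × 0.0111146 = 0.00311209
  w_II·p_II = 0.41 × 0.108151 = 0.044342
  w_III·p_III = 0.31 × 0.178867 = 0.0554488
Marginal: 0.00311209 + 0.044342 + 0.0554488 = 0.102903
P(Group III | 4) = 0.0554488 / 0.102903 ≈ 0.539

0.539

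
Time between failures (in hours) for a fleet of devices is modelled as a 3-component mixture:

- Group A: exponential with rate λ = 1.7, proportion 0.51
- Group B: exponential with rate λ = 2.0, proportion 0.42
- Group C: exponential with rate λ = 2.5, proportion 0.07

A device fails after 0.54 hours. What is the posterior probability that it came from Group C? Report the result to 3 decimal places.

P(component k | x) = π_k·f_k(x) / marginal(x), where marginal(x) = Σ_j π_j·f_j(x).
Exponential densities:
  L_A = 1.7·e^(−1.7·0.54) = 1.7·e^(−0.9180) = 0.678839
  L_B = 2.0·e^(−2.0·0.54) = 2.0·e^(−1.0800) = 0.679191
  L_C = 2.5·e^(−2.5·0.54) = 2.5·e^(−1.3500) = 0.648101
Multiply by the mixture weights:
  π_A·L_A = 0.51 × 0.678839 = 0.346208
  π_B·L_B = 0.42 × 0.679191 = 0.28526
  π_C·L_C = 0.07 × 0.648101 = 0.045367
Sum: 0.346208 + 0.28526 + 0.045367 = 0.676835
P(Group C | x) ≈ 0.067

0.067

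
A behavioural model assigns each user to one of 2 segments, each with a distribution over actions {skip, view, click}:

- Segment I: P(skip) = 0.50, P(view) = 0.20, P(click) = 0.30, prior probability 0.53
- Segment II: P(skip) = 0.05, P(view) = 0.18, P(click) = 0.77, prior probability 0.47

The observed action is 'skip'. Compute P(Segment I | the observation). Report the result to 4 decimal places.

P(component k | x) = π_k·f_k(x) / marginal(x), where marginal(x) = Σ_j π_j·f_j(x).
Evaluate each component's likelihood at the observed value:
  f_I = 0.5
  f_II = 0.05
Weight by the priors:
  π_I·f_I = 0.53 × 0.5 = 0.265
  π_II·f_II = 0.47 × 0.05 = 0.0235
Normaliser: 0.265 + 0.0235 = 0.2885
Responsibility of Segment I: 0.265 / 0.2885 ≈ 0.9185

0.9185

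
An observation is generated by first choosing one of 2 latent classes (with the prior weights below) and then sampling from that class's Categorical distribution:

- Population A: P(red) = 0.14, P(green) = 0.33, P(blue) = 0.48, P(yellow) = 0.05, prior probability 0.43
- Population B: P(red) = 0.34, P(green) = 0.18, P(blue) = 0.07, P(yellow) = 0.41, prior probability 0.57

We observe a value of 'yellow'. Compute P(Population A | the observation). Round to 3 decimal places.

Posterior ∝ prior × likelihood, so P(k | x) ∝ P(Z=k) f_k(x); normalise over all components.
Categorical probabilities:
  p_A = P(yellow | comp) = 0.05
  p_B = P(yellow | comp) = 0.41
Prior × likelihood for each component:
  P(Z=A)·p_A = 0.43 × 0.05 = 0.0215
  P(Z=B)·p_B = 0.57 × 0.41 = 0.2337
Denominator: 0.0215 + 0.2337 = 0.2552
P(Population A | x) ≈ 0.084

0.084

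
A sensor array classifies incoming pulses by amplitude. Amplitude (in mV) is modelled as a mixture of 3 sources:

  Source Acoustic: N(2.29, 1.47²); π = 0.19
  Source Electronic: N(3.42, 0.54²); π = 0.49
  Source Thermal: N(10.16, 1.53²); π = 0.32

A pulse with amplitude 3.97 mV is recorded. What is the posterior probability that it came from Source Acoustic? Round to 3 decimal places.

The responsibility of component k is π_k f_k(x) divided by Σ_j π_j f_j(x).
Normal densities:
  p_Acoustic = 0.141245
  p_Electronic = 0.439797
  p_Thermal = 7.27662e-05
Multiply by the mixture weights:
  π_Acoustic·p_Acoustic = 0.19 × 0.141245 = 0.0268365
  π_Electronic·p_Electronic = 0.49 × 0.439797 = 0.2155
  π_Thermal·p_Thermal = 0.32 × 7.27662e-05 = 2.32852e-05
Denominator: 0.0268365 + 0.2155 + 2.32852e-05 = 0.24236
Responsibility of Source Acoustic: 0.0268365 / 0.24236 ≈ 0.111

0.111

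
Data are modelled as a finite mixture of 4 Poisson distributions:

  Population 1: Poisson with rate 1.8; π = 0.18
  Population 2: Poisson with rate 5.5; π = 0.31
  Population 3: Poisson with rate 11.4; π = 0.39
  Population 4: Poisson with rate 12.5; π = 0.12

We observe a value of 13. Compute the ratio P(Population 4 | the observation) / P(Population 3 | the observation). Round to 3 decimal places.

Only the two components matter; the odds are (w_i f_i(x)) / (w_j f_j(x)).
Component likelihoods at x = 13:
  f_1 = e^(−1.8)·1.8^13/13! = 5.52754e-08
  f_2 = e^(−5.5)·5.5^13/13! = 0.00276576
  f_3 = e^(−11.4)·11.4^13/13! = 0.0987474
  f_4 = e^(−12.5)·12.5^13/13! = 0.10886
0.0130632 / 0.0385115 ≈ 0.339

0.339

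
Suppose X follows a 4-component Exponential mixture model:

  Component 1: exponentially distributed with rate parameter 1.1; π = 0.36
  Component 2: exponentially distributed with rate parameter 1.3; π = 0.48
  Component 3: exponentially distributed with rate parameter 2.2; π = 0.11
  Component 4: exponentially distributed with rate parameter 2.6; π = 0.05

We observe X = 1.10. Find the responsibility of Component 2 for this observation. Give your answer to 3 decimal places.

0.504

By Bayes' theorem, P(k | x) = w_k f_k(x) / Σ_j w_j f_j(x).
Evaluate each component's likelihood at the observed value:
  p_1 = 0.328017
  p_2 = 0.311102
  p_3 = 0.195628
  p_4 = 0.148899
Unnormalised posteriors:
  w_1·p_1 = 0.36 × 0.328017 = 0.118086
  w_2·p_2 = 0.48 × 0.311102 = 0.149329
  w_3·p_3 = 0.11 × 0.195628 = 0.021519
  w_4·p_4 = 0.05 × 0.148899 = 0.00744494
Sum: 0.118086 + 0.149329 + 0.021519 + 0.00744494 = 0.296379
Responsibility of Component 2: 0.149329 / 0.296379 ≈ 0.504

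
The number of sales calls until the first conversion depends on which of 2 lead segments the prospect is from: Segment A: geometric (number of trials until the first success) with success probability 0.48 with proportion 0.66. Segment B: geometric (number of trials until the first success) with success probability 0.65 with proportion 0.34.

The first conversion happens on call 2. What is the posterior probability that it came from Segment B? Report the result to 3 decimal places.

By Bayes' theorem, P(k | x) = w_k f_k(x) / Σ_j w_j f_j(x).
Component likelihoods at x = 2:
  f_A = 0.48·(1−0.48)^1 = 0.48·0.52 = 0.2496
  f_B = 0.65·(1−0.65)^1 = 0.65·0.35 = 0.2275
Weight by the priors:
  w_A·f_A = 0.66 × 0.2496 = 0.164736
  w_B·f_B = 0.34 × 0.2275 = 0.07735
Marginal: 0.164736 + 0.07735 = 0.242086
Responsibility of Segment B: 0.07735 / 0.242086 ≈ 0.320

0.320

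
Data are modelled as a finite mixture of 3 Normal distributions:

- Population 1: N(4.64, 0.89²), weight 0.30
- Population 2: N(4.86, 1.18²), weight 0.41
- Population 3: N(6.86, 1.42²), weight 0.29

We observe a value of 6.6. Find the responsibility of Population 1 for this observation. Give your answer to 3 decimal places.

P(component k | x) = w_k·f_k(x) / marginal(x), where marginal(x) = Σ_j w_j·f_j(x).
Normal densities:
  f_1 = (1/(0.89·√(2π)))·exp(−(6.6−4.64)²/(2·0.89²)) = 0.448250·exp(-2.42495) = 0.0396624
  f_2 = (1/(1.18·√(2π)))·exp(−(6.6−4.86)²/(2·1.18²)) = 0.338087·exp(-1.08719) = 0.11399
  f_3 = (1/(1.42·√(2π)))·exp(−(6.6−6.86)²/(2·1.42²)) = 0.280945·exp(-0.01676) = 0.276275
Prior × likelihood for each component:
  w_1·f_1 = 0.30 × 0.0396624 = 0.0118987
  w_2·f_2 = 0.41 × 0.11399 = 0.0467361
  w_3·f_3 = 0.29 × 0.276275 = 0.0801198
Marginal: 0.0118987 + 0.0467361 + 0.0801198 = 0.138755
P(Population 1 | x) = 0.0118987 / 0.138755 ≈ 0.086

0.086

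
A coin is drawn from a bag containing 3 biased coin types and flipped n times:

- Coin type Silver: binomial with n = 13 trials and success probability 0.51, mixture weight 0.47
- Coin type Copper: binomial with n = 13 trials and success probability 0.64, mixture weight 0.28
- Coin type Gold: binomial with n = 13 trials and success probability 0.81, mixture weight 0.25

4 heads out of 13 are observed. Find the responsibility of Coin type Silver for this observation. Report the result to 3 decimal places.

Posterior ∝ prior × likelihood, so P(k | x) ∝ P(Z=k) f_k(x); normalise over all components.
Evaluate each component's likelihood at the observed value:
  f_Silver = 0.0787683
  f_Copper = 0.0121828
  f_Gold = 9.93181e-05
Multiply by the mixture weights:
  P(Z=Silver)·f_Silver = 0.47 × 0.0787683 = 0.0370211
  P(Z=Copper)·f_Copper = 0.28 × 0.0121828 = 0.00341119
  P(Z=Gold)·f_Gold = 0.25 × 9.93181e-05 = 2.48295e-05
Evidence: 0.0370211 + 0.00341119 + 2.48295e-05 = 0.0404571
P(Coin type Silver | x) ≈ 0.915

0.915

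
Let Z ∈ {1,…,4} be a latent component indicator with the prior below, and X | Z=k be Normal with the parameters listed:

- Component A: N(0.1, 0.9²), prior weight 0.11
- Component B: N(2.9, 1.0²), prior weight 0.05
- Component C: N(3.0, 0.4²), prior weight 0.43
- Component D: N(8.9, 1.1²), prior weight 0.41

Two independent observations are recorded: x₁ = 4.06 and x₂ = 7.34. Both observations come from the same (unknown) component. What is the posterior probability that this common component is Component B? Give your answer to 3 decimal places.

Apply Bayes' rule: the posterior for each component is proportional to its prior times its likelihood at x.
Since both observations come from the same component, the likelihood for component k is f_k(x₁)·f_k(x₂).
  f_A = [(1/(0.9·√(2π)))·exp(−(4.06−0.1)²/(2·0.9²)) = 0.443269·exp(-9.68000) = 2.77139e-05] × [3.93006e-15] = 1.08917e-19
  f_B = [(1/(1.0·√(2π)))·exp(−(4.06−2.9)²/(2·1.0²)) = 0.398942·exp(-0.67280) = 0.203571] × [2.09005e-05] = 4.25474e-06
  f_C = [(1/(0.4·√(2π)))·exp(−(4.06−3.0)²/(2·0.4²)) = 0.997356·exp(-3.51125) = 0.0297806] × [2.72731e-26] = 8.12209e-28
  f_D = [(1/(1.1·√(2π)))·exp(−(4.06−8.9)²/(2·1.1²)) = 0.362675·exp(-9.68000) = 2.2675e-05] × [0.132673] = 3.00835e-06
Unnormalised posteriors:
  π_A·f_A = 0.11 × 1.08917e-19 = 1.19809e-20
  π_B·f_B = 0.05 × 4.25474e-06 = 2.12737e-07
  π_C·f_C = 0.43 × 8.12209e-28 = 3.4925e-28
  π_D·f_D = 0.41 × 3.00835e-06 = 1.23343e-06
Evidence: 1.19809e-20 + 2.12737e-07 + 3.4925e-28 + 1.23343e-06 = 1.44616e-06
Responsibility of Component B: 2.12737e-07 / 1.44616e-06 ≈ 0.147

0.147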